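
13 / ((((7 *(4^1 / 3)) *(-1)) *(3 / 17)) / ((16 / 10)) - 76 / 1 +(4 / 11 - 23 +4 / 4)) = -4862 / 36901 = -0.13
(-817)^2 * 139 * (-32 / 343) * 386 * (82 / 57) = -4806634208.53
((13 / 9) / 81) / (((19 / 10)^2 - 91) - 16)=-0.00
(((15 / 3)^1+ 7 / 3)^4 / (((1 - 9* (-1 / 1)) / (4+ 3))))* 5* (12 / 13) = 3279584 / 351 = 9343.54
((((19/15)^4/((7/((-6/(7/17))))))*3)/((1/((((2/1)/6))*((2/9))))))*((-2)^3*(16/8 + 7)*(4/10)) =141789248/4134375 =34.30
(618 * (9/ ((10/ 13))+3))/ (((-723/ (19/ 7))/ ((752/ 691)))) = -30904944/ 832655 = -37.12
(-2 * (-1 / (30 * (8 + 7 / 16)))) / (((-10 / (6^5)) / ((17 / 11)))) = -13056 / 1375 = -9.50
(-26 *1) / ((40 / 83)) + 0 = -53.95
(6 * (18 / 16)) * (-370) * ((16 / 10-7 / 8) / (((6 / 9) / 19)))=-1651347 / 32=-51604.59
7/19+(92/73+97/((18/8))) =44.74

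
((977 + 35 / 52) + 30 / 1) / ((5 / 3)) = 157197 / 260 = 604.60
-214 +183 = -31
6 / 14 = 3 / 7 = 0.43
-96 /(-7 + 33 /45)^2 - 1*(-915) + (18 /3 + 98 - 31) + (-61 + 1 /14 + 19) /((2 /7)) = 7411685 /8836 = 838.81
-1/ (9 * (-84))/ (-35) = -1/ 26460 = -0.00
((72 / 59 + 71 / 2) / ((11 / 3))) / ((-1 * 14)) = -1857 / 2596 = -0.72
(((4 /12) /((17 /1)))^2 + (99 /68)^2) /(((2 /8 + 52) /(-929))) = -81961025 /2174436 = -37.69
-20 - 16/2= -28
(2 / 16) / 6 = 1 / 48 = 0.02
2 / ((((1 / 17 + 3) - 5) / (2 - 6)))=136 / 33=4.12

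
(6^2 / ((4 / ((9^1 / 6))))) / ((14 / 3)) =81 / 28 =2.89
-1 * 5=-5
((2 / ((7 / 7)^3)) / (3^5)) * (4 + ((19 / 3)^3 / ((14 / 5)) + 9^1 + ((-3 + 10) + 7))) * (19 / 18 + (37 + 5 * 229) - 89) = 876358193 / 826686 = 1060.09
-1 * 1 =-1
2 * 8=16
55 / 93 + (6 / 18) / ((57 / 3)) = 1076 / 1767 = 0.61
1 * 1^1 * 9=9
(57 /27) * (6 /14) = 19 /21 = 0.90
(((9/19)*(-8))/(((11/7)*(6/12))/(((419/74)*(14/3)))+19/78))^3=-2665.00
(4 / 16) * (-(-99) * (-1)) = -99 / 4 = -24.75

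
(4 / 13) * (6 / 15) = 8 / 65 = 0.12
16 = 16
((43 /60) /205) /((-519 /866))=-18619 /3191850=-0.01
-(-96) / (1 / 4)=384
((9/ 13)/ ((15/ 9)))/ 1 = 27/ 65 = 0.42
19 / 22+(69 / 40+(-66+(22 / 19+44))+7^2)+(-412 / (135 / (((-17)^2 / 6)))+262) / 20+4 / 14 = 871764211 / 23700600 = 36.78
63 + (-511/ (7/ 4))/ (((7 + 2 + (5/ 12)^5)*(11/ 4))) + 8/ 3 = 3987835043/ 74006229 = 53.89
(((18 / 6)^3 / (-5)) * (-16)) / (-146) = -0.59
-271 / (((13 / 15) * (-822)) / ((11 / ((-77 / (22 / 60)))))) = -2981 / 149604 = -0.02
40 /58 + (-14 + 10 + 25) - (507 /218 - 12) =198283 /6322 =31.36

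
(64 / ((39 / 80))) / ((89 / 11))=56320 / 3471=16.23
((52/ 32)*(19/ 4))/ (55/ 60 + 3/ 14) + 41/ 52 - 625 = -321041/ 520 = -617.39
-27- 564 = -591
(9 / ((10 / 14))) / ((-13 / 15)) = -14.54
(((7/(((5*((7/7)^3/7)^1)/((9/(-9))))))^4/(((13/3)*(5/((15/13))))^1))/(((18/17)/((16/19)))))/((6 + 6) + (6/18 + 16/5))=2352038808/93520375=25.15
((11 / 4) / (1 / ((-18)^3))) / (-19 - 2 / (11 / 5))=58806 / 73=805.56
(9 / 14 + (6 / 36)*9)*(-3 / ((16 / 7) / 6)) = -135 / 8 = -16.88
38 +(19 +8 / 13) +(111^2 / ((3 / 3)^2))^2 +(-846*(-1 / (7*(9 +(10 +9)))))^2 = 18953422202405 / 124852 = 151807117.25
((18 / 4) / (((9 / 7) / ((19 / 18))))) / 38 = 7 / 72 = 0.10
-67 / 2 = -33.50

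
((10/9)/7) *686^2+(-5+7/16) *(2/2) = 74693.22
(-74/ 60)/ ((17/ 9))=-111/ 170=-0.65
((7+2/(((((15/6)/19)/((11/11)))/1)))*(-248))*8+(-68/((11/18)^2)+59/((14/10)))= -187122373/4235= -44184.74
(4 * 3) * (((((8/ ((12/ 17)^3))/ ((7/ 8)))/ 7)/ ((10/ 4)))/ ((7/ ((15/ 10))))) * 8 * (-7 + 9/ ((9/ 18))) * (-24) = -13835008/ 1715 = -8067.06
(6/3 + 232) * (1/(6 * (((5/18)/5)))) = 702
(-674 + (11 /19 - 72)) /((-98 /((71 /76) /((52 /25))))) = 25139325 /7358624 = 3.42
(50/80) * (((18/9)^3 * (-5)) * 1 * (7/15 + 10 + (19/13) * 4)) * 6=-31810/13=-2446.92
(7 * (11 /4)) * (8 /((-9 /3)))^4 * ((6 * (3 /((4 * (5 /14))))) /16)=34496 /45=766.58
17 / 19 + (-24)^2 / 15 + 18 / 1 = 5443 / 95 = 57.29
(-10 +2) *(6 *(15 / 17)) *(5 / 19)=-3600 / 323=-11.15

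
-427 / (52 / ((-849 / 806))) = 362523 / 41912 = 8.65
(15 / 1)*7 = 105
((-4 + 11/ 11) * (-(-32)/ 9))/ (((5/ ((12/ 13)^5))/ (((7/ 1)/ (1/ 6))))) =-111476736/ 1856465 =-60.05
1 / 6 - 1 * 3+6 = 19 / 6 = 3.17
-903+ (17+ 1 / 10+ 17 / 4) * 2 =-8603 / 10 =-860.30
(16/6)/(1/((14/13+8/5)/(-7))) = -464/455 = -1.02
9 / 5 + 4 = 29 / 5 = 5.80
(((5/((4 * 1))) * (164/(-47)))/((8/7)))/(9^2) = -1435/30456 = -0.05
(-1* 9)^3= -729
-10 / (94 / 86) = -430 / 47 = -9.15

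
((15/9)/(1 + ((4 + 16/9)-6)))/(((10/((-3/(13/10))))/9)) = -405/91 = -4.45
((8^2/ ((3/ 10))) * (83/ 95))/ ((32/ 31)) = 10292/ 57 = 180.56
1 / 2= 0.50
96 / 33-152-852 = -11012 / 11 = -1001.09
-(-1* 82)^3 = 551368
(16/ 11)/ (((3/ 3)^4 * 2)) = 0.73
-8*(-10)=80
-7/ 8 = -0.88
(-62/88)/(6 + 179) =-31/8140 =-0.00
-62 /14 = -31 /7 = -4.43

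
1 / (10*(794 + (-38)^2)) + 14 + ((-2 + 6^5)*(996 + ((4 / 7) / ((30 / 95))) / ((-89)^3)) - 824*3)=854858287238580103 / 110440443540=7740445.98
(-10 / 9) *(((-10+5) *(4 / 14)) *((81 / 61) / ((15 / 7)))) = 60 / 61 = 0.98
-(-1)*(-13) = -13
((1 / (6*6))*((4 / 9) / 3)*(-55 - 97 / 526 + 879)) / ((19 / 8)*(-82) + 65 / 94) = -40732738 / 2331592047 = -0.02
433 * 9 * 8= 31176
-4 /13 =-0.31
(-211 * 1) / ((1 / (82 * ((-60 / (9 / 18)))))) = 2076240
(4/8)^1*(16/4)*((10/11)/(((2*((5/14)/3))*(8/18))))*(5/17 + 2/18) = 1302/187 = 6.96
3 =3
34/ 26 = 17/ 13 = 1.31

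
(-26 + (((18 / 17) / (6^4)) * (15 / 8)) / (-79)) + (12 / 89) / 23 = -13720527995 / 527831232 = -25.99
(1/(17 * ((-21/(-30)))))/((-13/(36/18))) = -20/1547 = -0.01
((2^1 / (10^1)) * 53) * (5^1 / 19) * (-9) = -477 / 19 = -25.11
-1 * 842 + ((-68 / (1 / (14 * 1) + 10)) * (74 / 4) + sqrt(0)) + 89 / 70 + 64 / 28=-9508271 / 9870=-963.35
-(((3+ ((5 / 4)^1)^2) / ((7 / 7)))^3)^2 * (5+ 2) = -1059339584023 / 16777216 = -63141.56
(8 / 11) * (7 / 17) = 56 / 187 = 0.30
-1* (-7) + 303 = 310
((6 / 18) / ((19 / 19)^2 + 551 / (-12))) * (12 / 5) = -48 / 2695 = -0.02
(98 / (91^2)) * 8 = 16 / 169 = 0.09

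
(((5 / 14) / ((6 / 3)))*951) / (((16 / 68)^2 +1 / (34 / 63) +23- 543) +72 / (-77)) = -1007743 / 3079974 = -0.33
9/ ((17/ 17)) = 9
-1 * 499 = -499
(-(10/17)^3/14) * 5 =-2500/34391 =-0.07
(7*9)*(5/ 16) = 315/ 16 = 19.69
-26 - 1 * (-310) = 284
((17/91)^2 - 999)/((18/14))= -8272430/10647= -776.97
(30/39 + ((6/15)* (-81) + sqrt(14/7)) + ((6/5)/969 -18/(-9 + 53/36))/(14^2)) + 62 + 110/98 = sqrt(2) + 2509442967/79655030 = 32.92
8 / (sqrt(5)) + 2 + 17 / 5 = 8*sqrt(5) / 5 + 27 / 5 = 8.98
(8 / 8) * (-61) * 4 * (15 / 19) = -3660 / 19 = -192.63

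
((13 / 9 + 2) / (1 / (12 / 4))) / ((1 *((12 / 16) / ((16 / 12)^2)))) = 1984 / 81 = 24.49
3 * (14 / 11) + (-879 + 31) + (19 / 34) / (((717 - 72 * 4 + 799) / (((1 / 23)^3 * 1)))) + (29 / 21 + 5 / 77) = -98892710996059 / 117347210904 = -842.74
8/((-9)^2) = 8/81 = 0.10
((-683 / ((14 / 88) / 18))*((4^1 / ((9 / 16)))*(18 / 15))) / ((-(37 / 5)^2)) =115399680 / 9583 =12042.12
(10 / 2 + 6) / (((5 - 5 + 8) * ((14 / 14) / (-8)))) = -11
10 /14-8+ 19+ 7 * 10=572 /7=81.71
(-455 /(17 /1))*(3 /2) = -1365 /34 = -40.15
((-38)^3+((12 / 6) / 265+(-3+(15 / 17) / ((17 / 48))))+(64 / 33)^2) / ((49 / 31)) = -141859451511263 / 4086652185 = -34712.88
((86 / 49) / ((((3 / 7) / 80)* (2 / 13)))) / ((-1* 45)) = -8944 / 189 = -47.32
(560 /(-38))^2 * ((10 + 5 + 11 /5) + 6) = 1818880 /361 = 5038.45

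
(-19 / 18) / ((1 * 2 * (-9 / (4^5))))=4864 / 81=60.05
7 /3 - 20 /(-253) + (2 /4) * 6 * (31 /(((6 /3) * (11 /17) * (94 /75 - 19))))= -3307553 /2020458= -1.64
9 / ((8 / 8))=9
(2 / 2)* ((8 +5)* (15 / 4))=195 / 4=48.75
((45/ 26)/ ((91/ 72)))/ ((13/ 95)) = 153900/ 15379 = 10.01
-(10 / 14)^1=-5 / 7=-0.71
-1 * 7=-7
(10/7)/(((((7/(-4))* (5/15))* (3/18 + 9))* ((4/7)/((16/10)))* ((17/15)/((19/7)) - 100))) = 16416/2185337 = 0.01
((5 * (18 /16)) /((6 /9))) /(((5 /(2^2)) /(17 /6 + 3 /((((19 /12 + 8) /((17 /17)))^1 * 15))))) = 88623 /4600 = 19.27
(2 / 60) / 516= 1 / 15480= 0.00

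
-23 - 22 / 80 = -23.28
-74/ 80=-37/ 40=-0.92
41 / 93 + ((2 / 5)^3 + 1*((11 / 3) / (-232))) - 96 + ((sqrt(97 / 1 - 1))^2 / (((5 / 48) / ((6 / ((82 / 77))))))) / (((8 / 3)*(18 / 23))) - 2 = 88112474501 / 36859000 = 2390.53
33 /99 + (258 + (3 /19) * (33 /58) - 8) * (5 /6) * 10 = 6891077 /3306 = 2084.42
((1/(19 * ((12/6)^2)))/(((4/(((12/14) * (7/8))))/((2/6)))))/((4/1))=1/4864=0.00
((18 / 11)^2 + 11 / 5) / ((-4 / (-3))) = 8853 / 2420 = 3.66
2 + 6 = 8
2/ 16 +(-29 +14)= -119/ 8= -14.88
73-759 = -686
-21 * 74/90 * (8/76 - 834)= 4103596/285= 14398.58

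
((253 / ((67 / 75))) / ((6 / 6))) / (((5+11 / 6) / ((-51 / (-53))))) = 5806350 / 145591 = 39.88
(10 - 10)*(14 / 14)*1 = 0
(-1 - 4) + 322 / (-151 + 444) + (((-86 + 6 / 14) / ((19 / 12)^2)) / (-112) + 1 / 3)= -50734015 / 15548631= -3.26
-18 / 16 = -9 / 8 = -1.12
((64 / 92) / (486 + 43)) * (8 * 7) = 896 / 12167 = 0.07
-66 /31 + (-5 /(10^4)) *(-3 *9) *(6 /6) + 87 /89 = -6279507 /5518000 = -1.14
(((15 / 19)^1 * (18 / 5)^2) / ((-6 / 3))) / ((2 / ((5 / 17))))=-243 / 323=-0.75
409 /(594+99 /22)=818 /1197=0.68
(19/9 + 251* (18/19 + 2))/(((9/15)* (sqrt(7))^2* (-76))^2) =3171625/435573936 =0.01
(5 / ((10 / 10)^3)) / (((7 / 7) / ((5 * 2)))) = 50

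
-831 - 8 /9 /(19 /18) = -15805 /19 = -831.84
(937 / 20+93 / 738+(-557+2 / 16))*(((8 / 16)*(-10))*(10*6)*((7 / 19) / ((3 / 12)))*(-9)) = -2028861.22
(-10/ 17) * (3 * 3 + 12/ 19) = -1830/ 323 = -5.67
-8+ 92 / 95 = -668 / 95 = -7.03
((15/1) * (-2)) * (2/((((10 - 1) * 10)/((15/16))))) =-5/8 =-0.62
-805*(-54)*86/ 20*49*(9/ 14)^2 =15140601/ 4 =3785150.25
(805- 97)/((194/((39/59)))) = 2.41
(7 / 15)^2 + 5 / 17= 1958 / 3825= 0.51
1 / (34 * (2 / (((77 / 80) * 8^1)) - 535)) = -0.00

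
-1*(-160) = 160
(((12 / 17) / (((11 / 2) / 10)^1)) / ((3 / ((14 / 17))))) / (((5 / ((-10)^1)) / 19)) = -42560 / 3179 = -13.39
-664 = -664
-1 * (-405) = 405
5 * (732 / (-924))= -305 / 77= -3.96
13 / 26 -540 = -1079 / 2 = -539.50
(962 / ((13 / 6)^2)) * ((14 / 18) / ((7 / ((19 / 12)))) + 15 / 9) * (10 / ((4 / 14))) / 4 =257705 / 78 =3303.91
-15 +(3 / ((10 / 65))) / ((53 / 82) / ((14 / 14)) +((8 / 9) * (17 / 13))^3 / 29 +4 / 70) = 10.74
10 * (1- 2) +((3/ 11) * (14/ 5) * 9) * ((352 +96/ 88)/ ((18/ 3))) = 238642/ 605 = 394.45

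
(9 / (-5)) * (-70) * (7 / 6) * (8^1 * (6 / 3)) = 2352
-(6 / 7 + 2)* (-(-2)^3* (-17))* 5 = 13600 / 7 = 1942.86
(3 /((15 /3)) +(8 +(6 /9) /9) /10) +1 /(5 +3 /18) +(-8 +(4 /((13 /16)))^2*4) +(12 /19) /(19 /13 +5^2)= 20934187363 /231134202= 90.57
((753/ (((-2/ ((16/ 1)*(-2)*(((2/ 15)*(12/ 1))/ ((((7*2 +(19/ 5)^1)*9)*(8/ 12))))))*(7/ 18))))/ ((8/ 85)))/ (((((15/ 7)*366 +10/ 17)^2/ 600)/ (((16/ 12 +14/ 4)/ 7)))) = 321855543/ 97049605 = 3.32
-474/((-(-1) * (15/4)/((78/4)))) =-2464.80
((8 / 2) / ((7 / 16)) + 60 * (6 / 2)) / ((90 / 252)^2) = 37072 / 25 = 1482.88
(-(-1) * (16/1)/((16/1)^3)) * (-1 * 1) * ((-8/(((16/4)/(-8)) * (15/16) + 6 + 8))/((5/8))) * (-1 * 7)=-56/2165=-0.03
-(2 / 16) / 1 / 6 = -1 / 48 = -0.02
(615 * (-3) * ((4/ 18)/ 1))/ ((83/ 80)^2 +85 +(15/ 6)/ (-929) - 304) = 2437696000/ 1295702519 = 1.88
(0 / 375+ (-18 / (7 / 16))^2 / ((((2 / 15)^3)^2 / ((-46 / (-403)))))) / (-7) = -679063500000 / 138229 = -4912597.94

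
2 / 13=0.15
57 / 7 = 8.14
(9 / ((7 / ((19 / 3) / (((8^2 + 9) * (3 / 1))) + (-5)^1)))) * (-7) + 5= 3631 / 73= 49.74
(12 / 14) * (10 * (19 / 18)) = 190 / 21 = 9.05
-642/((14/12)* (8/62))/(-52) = 29853/364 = 82.01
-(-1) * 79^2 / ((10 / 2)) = 6241 / 5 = 1248.20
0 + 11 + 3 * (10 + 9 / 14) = 601 / 14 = 42.93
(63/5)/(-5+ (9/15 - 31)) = -21/59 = -0.36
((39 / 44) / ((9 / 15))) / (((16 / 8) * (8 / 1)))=65 / 704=0.09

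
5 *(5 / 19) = 25 / 19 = 1.32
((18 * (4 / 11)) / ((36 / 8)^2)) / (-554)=-16 / 27423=-0.00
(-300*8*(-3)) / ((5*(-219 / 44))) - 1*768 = -77184 / 73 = -1057.32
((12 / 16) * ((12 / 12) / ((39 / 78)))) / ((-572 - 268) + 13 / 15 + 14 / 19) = -855 / 477886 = -0.00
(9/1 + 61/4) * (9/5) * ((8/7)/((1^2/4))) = 6984/35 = 199.54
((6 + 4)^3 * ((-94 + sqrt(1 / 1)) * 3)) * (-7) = 1953000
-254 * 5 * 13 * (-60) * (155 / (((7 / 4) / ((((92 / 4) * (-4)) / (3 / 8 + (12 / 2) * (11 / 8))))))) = -6551168000 / 7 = -935881142.86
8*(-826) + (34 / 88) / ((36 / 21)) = -3488905 / 528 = -6607.77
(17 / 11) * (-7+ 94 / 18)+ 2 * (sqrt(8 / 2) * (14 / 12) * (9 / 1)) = 3886 / 99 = 39.25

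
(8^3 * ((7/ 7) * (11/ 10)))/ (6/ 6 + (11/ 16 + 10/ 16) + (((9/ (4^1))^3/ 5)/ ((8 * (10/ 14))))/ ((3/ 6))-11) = -71.38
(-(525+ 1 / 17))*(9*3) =-241002 / 17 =-14176.59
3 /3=1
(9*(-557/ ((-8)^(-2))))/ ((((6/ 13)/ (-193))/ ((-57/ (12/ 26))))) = -16568914128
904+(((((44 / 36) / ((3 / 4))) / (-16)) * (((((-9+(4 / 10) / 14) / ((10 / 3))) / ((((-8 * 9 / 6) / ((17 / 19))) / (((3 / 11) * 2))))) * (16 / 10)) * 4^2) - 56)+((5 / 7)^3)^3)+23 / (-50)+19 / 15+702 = 2674913613944837 / 1725116699250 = 1550.57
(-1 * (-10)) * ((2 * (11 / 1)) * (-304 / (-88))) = 760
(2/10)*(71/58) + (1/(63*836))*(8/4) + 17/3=11286386/1909215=5.91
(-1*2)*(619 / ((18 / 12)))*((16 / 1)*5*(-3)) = 198080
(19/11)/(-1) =-19/11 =-1.73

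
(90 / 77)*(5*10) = 4500 / 77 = 58.44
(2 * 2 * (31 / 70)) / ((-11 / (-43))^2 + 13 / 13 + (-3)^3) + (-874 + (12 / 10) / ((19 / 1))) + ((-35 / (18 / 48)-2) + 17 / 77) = -145690036849 / 150332655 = -969.12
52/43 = 1.21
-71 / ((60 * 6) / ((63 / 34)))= -497 / 1360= -0.37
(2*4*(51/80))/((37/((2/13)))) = 51/2405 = 0.02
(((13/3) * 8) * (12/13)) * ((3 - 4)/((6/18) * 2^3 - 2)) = -48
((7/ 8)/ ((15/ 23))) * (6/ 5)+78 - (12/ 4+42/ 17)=126037/ 1700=74.14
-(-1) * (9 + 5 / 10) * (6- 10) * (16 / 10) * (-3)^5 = 73872 / 5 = 14774.40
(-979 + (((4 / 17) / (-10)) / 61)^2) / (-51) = 8773218757 / 457031825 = 19.20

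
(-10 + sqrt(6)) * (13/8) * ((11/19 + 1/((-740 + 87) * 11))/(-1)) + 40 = 13485465/272954 - 513461 * sqrt(6)/545908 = 47.10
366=366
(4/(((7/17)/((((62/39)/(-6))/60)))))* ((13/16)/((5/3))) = -527/25200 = -0.02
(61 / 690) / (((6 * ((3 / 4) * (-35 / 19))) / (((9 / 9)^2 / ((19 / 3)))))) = -61 / 36225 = -0.00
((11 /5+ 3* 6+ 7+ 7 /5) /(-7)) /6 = -0.68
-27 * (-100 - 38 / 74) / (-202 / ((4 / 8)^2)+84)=-100413 / 26788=-3.75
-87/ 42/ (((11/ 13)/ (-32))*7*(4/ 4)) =6032/ 539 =11.19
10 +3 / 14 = 143 / 14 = 10.21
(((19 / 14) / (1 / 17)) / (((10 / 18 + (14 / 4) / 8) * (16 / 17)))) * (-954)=-23572863 / 1001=-23549.31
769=769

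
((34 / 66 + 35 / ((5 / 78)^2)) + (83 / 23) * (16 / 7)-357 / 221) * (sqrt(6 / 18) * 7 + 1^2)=2943979172 / 345345 + 2943979172 * sqrt(3) / 148005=42977.11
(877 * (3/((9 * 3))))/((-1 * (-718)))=0.14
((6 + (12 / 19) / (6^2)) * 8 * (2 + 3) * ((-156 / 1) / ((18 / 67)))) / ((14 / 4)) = -6828640 / 171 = -39933.57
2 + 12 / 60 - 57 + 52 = -2.80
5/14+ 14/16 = 69/56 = 1.23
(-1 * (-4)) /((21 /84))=16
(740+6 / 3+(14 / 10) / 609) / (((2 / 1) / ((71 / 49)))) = 22916741 / 42630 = 537.57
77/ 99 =0.78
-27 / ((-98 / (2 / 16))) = 27 / 784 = 0.03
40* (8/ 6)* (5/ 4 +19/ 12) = 1360/ 9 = 151.11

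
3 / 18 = 1 / 6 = 0.17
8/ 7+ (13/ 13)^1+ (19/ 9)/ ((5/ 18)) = 341/ 35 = 9.74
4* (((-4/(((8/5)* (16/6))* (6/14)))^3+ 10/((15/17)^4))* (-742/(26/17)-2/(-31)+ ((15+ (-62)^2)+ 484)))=93059.69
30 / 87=10 / 29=0.34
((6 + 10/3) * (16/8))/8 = 7/3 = 2.33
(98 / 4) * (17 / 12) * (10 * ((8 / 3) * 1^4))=8330 / 9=925.56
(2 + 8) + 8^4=4106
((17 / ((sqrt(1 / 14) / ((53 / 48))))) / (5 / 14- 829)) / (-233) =6307 * sqrt(14) / 64872792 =0.00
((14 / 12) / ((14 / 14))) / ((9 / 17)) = 119 / 54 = 2.20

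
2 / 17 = 0.12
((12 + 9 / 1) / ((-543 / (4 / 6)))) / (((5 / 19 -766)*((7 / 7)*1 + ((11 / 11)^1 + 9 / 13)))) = 494 / 39500535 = 0.00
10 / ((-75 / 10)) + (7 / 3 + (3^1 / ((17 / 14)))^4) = 3195217 / 83521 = 38.26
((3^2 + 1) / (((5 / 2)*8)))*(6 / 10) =3 / 10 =0.30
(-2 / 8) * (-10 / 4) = 5 / 8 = 0.62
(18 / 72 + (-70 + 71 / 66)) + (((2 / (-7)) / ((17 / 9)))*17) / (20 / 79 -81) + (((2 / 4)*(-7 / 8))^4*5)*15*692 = 44248227387139 / 24142626816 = 1832.78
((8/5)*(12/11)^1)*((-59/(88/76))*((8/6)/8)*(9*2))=-161424/605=-266.82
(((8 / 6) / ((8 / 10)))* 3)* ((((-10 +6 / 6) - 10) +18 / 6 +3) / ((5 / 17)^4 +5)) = -1085773 / 83646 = -12.98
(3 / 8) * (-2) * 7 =-21 / 4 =-5.25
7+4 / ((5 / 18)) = 107 / 5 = 21.40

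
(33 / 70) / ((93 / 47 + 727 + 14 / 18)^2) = 5904657 / 6670136477830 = 0.00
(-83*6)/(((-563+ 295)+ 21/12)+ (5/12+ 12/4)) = 36/19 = 1.89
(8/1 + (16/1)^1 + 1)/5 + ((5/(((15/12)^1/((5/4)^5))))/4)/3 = 18485/3072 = 6.02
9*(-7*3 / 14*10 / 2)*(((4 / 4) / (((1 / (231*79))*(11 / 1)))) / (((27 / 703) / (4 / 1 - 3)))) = -5831385 / 2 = -2915692.50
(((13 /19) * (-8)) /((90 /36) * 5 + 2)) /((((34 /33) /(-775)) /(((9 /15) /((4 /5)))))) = 1994850 /9367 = 212.97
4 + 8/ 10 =24/ 5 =4.80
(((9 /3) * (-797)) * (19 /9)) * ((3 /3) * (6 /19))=-1594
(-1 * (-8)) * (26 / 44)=52 / 11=4.73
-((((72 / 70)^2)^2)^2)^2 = -7958661109946400884391936 / 5070942774902496337890625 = -1.57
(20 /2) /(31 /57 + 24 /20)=2850 /497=5.73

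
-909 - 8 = -917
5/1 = 5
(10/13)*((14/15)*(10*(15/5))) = 280/13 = 21.54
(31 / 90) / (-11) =-31 / 990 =-0.03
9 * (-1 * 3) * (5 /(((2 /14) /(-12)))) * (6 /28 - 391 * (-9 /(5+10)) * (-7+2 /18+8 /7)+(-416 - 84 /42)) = -20024226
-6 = -6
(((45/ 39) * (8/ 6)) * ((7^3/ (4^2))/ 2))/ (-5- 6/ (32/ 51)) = -3430/ 3029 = -1.13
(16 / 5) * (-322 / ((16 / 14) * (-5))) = 180.32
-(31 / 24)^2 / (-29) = 961 / 16704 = 0.06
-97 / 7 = -13.86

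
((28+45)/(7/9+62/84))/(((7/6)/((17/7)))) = 134028/1337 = 100.25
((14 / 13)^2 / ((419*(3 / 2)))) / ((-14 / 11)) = -308 / 212433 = -0.00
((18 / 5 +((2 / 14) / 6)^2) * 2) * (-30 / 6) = -31757 / 882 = -36.01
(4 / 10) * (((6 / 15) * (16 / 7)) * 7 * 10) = 128 / 5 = 25.60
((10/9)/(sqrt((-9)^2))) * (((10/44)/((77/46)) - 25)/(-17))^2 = 54756000/207331201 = 0.26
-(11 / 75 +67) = -5036 / 75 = -67.15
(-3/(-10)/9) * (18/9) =1/15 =0.07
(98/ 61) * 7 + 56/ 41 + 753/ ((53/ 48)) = 92067870/ 132553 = 694.57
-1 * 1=-1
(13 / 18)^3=2197 / 5832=0.38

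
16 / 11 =1.45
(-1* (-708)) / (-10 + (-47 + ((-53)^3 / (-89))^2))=1402017 / 5540977408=0.00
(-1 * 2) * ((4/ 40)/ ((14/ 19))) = -19/ 70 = -0.27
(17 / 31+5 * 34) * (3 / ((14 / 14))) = 15861 / 31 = 511.65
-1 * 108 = -108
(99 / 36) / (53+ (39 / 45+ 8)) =165 / 3712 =0.04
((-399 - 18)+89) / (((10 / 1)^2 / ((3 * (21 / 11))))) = -5166 / 275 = -18.79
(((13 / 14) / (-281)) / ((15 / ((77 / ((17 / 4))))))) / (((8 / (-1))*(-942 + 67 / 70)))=-0.00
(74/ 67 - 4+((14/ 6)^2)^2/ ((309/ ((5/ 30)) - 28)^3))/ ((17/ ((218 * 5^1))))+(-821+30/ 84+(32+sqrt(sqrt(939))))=-1915448347477851841/ 1965980051972244+939^(1/ 4)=-968.76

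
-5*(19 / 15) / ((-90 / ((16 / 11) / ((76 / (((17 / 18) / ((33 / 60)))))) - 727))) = -15041677 / 294030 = -51.16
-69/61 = -1.13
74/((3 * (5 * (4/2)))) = 37/15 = 2.47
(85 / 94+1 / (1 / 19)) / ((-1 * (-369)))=1871 / 34686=0.05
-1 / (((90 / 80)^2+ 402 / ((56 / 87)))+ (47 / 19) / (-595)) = -723520 / 452776777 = -0.00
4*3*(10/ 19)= 120/ 19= 6.32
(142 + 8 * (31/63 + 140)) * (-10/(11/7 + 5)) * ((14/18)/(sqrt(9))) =-2791390/5589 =-499.44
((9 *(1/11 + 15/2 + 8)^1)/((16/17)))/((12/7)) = 122451/1408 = 86.97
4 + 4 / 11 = 48 / 11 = 4.36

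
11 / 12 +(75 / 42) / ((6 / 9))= 151 / 42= 3.60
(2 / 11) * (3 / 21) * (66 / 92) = 3 / 161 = 0.02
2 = 2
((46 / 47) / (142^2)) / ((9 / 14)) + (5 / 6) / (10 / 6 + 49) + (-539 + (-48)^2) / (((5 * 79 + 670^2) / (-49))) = -488096404843 / 2773785891888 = -0.18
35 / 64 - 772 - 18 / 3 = -49757 / 64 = -777.45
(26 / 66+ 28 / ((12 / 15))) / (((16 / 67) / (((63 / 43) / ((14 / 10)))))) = 73365 / 473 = 155.11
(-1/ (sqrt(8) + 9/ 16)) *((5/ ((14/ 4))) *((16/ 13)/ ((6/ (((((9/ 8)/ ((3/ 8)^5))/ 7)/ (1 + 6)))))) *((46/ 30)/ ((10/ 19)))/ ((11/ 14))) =-0.99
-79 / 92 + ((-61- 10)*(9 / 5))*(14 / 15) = -276319 / 2300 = -120.14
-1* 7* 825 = -5775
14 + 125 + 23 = 162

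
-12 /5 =-2.40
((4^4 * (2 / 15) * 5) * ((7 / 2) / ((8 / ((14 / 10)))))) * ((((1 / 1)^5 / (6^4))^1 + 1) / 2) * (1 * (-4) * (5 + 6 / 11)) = -1160.26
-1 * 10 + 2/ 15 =-148/ 15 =-9.87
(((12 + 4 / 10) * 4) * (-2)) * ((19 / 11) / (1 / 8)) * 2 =-150784 / 55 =-2741.53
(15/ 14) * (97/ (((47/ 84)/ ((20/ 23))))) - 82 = 85958/ 1081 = 79.52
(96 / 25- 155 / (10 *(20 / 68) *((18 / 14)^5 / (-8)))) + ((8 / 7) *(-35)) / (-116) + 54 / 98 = 261658616189 / 2097715725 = 124.74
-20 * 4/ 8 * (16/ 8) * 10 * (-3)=600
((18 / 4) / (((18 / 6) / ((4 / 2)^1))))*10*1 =30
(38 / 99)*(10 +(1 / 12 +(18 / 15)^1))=12863 / 2970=4.33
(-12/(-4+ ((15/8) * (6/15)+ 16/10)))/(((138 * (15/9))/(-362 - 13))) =-3000/253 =-11.86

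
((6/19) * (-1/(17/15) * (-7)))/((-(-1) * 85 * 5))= 0.00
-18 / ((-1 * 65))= 18 / 65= 0.28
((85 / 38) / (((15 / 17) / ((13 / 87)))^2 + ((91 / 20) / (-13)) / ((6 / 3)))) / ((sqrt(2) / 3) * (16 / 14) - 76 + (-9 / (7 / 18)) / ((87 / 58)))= -26154355500 / 37087442830453 - 435905925 * sqrt(2) / 148349771321812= -0.00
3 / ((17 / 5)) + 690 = 11745 / 17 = 690.88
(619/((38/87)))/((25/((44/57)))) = 394922/9025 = 43.76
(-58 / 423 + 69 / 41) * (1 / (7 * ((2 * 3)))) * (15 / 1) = 134045 / 242802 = 0.55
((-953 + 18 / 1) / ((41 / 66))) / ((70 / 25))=-154275 / 287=-537.54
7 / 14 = 1 / 2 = 0.50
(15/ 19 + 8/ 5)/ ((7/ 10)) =454/ 133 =3.41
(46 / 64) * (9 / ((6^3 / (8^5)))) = 2944 / 3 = 981.33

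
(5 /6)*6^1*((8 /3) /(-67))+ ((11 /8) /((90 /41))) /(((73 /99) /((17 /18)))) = 4248979 /7043040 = 0.60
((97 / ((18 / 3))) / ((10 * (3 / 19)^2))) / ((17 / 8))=70034 / 2295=30.52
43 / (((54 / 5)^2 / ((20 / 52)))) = 5375 / 37908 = 0.14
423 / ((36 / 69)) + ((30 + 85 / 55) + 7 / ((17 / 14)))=634349 / 748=848.06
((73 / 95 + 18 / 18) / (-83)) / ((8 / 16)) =-336 / 7885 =-0.04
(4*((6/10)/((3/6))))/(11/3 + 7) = 9/20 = 0.45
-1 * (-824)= 824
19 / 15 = 1.27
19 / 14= 1.36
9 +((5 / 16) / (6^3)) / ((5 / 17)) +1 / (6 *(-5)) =155029 / 17280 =8.97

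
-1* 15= -15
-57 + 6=-51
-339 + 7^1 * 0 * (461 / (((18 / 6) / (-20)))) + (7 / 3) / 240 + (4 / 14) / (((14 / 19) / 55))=-11207177 / 35280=-317.66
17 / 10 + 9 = 107 / 10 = 10.70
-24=-24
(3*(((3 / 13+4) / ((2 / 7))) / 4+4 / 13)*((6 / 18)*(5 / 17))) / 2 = 2085 / 3536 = 0.59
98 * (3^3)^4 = 52081218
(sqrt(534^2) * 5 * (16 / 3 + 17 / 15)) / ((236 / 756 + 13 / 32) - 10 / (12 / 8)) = -104424768 / 35975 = -2902.70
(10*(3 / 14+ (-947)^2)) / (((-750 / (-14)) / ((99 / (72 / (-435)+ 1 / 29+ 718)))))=4005149951 / 173485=23086.43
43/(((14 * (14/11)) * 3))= 473/588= 0.80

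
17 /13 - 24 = -295 /13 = -22.69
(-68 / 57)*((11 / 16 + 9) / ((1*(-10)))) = 527 / 456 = 1.16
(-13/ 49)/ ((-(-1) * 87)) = -13/ 4263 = -0.00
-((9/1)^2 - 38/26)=-1034/13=-79.54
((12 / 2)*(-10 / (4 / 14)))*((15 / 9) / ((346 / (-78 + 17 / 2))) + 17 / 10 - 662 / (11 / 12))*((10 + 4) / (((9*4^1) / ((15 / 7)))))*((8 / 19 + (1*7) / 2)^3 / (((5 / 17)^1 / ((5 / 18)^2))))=809954442052452725 / 405990465408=1995008.53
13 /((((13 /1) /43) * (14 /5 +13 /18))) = 3870 /317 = 12.21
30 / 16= 15 / 8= 1.88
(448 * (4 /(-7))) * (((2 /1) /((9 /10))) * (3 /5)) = -1024 /3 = -341.33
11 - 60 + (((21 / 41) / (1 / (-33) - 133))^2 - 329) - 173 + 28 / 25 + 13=-17392978805439 / 32396400100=-536.88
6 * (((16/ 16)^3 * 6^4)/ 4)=1944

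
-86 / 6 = -43 / 3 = -14.33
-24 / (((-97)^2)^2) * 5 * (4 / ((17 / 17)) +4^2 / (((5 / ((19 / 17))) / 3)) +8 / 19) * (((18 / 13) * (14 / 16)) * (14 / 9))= -14387184 / 371734450919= -0.00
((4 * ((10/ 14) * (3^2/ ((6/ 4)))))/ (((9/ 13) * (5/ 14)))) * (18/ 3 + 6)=832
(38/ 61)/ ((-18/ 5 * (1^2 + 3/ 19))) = -1805/ 12078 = -0.15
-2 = -2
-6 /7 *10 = -60 /7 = -8.57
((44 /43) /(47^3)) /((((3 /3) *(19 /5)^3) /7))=38500 /30621244151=0.00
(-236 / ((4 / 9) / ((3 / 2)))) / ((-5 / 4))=637.20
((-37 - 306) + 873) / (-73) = -7.26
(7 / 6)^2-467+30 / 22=-183853 / 396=-464.28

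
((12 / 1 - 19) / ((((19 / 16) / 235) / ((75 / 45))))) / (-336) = 1175 / 171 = 6.87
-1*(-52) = 52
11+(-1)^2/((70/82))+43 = 1931/35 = 55.17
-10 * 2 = -20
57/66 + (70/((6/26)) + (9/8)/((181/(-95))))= 14507533/47784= 303.61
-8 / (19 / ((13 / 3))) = -1.82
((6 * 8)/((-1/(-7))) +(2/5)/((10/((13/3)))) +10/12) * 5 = 1685.03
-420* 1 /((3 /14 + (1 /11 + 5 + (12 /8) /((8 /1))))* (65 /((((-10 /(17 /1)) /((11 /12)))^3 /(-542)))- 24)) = -89413632000 /155867457445223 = -0.00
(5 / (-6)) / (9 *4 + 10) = -5 / 276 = -0.02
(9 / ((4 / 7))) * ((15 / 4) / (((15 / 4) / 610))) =19215 / 2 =9607.50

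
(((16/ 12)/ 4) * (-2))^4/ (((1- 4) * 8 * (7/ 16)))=-32/ 1701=-0.02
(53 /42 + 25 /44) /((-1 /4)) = -1691 /231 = -7.32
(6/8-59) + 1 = -229/4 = -57.25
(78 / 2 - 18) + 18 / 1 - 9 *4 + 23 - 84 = -58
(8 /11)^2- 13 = -1509 /121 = -12.47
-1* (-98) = 98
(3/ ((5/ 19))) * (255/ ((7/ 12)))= 34884/ 7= 4983.43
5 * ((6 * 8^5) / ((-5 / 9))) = -1769472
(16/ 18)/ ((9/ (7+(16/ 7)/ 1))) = 520/ 567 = 0.92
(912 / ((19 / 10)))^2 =230400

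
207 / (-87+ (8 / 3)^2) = -1863 / 719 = -2.59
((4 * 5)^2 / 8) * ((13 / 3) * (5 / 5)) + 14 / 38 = 12371 / 57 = 217.04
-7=-7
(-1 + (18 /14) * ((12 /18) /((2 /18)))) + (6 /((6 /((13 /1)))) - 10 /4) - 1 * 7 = 143 /14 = 10.21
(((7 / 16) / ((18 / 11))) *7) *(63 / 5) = 3773 / 160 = 23.58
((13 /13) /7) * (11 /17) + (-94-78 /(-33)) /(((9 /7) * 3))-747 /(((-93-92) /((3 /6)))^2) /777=-470733664589 /19891433100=-23.67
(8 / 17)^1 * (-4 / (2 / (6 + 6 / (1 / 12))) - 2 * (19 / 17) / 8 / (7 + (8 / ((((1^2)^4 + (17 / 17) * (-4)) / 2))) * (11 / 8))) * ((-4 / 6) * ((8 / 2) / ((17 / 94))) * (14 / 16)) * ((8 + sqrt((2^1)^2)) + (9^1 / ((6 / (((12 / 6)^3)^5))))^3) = 549606473820715236296 / 4913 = 111867794386467583.21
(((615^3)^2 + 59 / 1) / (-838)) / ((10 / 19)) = -257006616570668249 / 2095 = -122676189293875.06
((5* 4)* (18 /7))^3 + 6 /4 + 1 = 93313715 /686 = 136025.82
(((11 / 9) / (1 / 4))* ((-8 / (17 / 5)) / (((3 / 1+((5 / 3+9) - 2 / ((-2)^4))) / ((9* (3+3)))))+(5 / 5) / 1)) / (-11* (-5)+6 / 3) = -0.72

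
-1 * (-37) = 37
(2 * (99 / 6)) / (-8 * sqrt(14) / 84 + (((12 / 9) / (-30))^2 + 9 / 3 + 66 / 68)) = 104287095000 * sqrt(14) / 519444249847 + 4350014672850 / 519444249847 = 9.13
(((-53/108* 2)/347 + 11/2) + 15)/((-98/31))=-425227/65583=-6.48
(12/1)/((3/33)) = 132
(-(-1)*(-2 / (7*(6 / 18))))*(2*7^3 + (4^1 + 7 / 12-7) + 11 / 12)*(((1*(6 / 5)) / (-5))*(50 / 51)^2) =273800 / 2023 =135.34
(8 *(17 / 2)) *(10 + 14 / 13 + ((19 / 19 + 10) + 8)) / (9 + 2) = 26588 / 143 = 185.93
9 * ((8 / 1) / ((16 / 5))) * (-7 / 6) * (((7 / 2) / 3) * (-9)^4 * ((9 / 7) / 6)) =-688905 / 16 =-43056.56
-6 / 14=-3 / 7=-0.43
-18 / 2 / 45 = -0.20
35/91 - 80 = -1035/13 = -79.62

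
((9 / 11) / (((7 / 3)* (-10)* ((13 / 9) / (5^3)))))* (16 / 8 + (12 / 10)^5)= -1704159 / 125125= -13.62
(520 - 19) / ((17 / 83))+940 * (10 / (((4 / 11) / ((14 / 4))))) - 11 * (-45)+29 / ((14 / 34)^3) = 547131148 / 5831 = 93831.44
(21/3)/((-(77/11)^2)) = -1/7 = -0.14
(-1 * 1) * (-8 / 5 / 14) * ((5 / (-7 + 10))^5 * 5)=12500 / 1701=7.35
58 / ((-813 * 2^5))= -29 / 13008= -0.00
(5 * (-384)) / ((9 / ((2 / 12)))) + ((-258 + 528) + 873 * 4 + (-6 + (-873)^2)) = 6892645 / 9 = 765849.44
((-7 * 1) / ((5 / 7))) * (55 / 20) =-539 / 20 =-26.95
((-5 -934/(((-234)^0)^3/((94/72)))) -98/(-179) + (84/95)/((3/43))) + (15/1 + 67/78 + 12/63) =-16644525656/13927095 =-1195.12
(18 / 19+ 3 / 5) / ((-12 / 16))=-196 / 95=-2.06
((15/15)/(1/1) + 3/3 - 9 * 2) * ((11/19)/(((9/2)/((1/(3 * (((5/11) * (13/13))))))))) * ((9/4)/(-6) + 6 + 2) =-29524/2565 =-11.51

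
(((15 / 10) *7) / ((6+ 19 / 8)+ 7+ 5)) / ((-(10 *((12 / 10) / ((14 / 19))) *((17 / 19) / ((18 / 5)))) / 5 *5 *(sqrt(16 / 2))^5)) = -441 *sqrt(2) / 886720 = -0.00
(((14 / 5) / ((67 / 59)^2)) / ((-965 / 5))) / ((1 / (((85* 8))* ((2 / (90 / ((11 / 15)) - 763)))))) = 0.02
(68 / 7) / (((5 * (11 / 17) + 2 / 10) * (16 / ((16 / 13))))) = 1445 / 6643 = 0.22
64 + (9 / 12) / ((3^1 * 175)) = 44801 / 700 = 64.00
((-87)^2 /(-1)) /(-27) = 841 /3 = 280.33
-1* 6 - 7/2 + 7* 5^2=165.50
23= 23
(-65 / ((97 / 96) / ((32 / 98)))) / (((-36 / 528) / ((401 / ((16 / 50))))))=1834976000 / 4753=386066.91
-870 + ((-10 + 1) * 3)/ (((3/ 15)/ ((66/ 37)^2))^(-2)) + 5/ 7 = -106921701127/ 122984400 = -869.39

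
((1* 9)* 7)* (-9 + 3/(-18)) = -1155/2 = -577.50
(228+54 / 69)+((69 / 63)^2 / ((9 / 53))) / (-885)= 18482472179 / 80788995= 228.77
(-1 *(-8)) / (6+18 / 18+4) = 8 / 11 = 0.73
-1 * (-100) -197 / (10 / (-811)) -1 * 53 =160237 / 10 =16023.70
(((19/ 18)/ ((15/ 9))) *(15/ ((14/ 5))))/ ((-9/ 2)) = -95/ 126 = -0.75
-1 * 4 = -4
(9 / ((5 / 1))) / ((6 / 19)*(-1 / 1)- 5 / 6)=-1026 / 655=-1.57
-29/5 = -5.80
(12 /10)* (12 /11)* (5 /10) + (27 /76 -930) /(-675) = 382181 /188100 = 2.03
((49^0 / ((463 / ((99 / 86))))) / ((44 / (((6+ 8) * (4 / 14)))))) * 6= 27 / 19909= 0.00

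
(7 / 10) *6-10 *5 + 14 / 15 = -673 / 15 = -44.87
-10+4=-6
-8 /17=-0.47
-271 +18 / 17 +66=-3467 / 17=-203.94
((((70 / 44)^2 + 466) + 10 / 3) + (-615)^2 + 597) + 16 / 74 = 20377195183 / 53724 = 379294.08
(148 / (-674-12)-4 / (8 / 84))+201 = 54463 / 343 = 158.78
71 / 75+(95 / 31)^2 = 745106 / 72075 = 10.34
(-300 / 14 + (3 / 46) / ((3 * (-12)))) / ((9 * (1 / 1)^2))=-82807 / 34776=-2.38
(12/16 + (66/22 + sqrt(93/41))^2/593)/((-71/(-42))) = 252 * sqrt(3813)/1726223 + 1570527/3452446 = 0.46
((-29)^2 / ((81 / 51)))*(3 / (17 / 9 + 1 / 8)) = 788.80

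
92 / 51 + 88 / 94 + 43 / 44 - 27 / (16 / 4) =-159923 / 52734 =-3.03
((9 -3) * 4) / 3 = 8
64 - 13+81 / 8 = 489 / 8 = 61.12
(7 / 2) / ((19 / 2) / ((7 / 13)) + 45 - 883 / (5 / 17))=-245 / 205769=-0.00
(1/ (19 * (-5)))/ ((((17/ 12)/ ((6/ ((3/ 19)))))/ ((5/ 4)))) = -6/ 17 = -0.35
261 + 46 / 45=11791 / 45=262.02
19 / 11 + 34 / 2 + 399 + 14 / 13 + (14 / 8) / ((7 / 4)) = 60032 / 143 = 419.80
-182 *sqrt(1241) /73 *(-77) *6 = 40576.67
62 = 62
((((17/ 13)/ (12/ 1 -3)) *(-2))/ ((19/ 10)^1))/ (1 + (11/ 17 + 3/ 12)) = -23120/ 286767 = -0.08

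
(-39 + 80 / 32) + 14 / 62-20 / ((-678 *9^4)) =-5002177951 / 137899098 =-36.27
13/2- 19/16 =85/16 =5.31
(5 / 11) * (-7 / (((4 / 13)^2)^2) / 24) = -14.79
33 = 33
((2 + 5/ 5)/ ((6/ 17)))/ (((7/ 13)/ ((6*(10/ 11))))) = 6630/ 77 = 86.10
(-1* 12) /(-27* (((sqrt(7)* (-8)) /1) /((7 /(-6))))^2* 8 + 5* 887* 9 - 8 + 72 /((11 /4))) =924 /2399449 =0.00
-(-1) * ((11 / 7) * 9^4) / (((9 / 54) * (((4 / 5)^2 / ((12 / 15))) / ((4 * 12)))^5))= 336721017600000 / 7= 48103002514285.71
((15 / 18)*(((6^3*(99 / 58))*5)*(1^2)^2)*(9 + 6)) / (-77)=-60750 / 203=-299.26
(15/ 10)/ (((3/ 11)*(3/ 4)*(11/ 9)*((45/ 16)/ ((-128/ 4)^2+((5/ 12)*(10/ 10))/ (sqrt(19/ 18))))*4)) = 2*sqrt(38)/ 57+8192/ 15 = 546.35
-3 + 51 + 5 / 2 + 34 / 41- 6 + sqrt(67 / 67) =3799 / 82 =46.33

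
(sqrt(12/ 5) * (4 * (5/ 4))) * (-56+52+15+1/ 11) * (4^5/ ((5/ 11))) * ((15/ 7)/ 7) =749568 * sqrt(15)/ 49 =59246.21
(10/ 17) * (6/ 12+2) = 25/ 17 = 1.47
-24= -24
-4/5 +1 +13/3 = 68/15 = 4.53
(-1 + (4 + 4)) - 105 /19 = 28 /19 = 1.47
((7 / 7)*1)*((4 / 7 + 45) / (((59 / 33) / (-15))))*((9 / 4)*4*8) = -11369160 / 413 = -27528.23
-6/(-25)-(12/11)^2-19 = -60349/3025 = -19.95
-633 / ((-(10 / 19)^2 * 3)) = 761.71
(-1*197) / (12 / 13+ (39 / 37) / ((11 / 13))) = -1042327 / 11475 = -90.83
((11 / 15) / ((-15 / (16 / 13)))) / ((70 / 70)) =-176 / 2925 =-0.06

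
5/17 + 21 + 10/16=2981/136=21.92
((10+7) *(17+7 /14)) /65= 119 /26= 4.58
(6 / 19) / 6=1 / 19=0.05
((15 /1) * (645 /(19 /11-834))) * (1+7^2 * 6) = -6279075 /1831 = -3429.31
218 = 218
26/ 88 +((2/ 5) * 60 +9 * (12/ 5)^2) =83749/ 1100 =76.14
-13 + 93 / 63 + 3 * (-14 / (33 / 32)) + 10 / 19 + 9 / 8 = -1776659 / 35112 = -50.60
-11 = -11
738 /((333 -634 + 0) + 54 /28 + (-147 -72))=-10332 /7253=-1.42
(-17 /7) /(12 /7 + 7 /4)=-68 /97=-0.70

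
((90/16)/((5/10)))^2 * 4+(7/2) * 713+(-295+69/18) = 32527/12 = 2710.58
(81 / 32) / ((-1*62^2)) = -81 / 123008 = -0.00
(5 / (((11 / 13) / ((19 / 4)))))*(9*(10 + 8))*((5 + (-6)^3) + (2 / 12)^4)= -337716925 / 352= -959423.08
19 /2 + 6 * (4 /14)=157 /14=11.21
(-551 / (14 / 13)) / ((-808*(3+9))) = 7163 / 135744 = 0.05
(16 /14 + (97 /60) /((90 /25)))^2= 5793649 /2286144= 2.53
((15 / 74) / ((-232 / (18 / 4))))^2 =18225 / 1178960896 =0.00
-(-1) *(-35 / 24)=-35 / 24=-1.46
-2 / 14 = -1 / 7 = -0.14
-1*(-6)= 6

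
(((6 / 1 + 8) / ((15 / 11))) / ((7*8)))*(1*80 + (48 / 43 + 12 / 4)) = 39787 / 2580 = 15.42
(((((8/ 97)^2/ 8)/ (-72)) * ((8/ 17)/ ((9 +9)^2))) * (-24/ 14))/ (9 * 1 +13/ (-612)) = 32/ 9771763995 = 0.00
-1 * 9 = -9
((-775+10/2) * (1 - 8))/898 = 2695/449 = 6.00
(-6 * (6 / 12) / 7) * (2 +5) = -3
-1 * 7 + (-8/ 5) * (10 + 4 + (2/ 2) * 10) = -227/ 5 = -45.40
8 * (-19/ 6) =-76/ 3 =-25.33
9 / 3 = 3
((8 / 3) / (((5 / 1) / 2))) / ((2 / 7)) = 56 / 15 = 3.73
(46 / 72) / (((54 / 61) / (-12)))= -1403 / 162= -8.66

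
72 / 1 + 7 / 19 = 1375 / 19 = 72.37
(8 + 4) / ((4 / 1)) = 3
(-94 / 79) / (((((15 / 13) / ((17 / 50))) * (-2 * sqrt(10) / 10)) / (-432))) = -239.49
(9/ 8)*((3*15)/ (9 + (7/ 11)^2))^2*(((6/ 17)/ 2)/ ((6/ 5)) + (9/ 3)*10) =776.44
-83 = -83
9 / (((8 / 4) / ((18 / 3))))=27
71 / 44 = 1.61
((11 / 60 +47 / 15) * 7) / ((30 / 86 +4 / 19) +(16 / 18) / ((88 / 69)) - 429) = -12518891 / 230647940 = -0.05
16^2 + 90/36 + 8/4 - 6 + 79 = 667/2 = 333.50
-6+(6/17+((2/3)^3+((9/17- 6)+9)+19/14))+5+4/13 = 404615/83538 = 4.84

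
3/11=0.27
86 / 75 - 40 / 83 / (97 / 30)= 602386 / 603825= 1.00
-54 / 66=-9 / 11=-0.82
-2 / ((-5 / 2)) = 0.80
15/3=5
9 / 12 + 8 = 8.75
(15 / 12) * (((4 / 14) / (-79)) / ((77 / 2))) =-5 / 42581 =-0.00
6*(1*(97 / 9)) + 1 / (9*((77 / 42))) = 712 / 11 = 64.73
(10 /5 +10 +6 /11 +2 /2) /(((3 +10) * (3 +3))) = 149 /858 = 0.17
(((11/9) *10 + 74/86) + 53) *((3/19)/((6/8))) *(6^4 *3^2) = 6977664/43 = 162271.26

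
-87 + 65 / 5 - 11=-85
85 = 85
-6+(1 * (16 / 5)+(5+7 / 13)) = 178 / 65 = 2.74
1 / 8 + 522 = 4177 / 8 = 522.12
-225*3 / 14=-675 / 14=-48.21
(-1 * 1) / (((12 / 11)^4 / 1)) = -14641 / 20736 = -0.71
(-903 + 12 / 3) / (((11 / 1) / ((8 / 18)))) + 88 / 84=-24446 / 693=-35.28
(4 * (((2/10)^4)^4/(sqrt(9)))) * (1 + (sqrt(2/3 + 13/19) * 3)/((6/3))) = 4/457763671875 + 2 * sqrt(4389)/8697509765625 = 0.00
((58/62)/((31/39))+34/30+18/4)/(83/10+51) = 196339/1709619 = 0.11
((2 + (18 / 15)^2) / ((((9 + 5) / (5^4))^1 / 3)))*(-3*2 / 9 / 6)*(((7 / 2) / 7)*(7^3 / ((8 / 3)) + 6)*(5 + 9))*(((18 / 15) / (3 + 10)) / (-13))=231555 / 676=342.54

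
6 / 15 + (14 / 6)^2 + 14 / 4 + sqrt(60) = 2 * sqrt(15) + 841 / 90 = 17.09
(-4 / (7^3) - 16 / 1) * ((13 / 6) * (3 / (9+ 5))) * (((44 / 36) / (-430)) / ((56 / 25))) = 981695 / 104068944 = 0.01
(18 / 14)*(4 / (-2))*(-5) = 90 / 7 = 12.86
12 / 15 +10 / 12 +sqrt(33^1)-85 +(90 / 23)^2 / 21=-9180203 / 111090 +sqrt(33)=-76.89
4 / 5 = 0.80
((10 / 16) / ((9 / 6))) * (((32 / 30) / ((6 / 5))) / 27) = 10 / 729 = 0.01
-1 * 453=-453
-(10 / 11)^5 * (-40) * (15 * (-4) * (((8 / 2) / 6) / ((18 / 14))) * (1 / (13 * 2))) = -29.72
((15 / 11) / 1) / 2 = 0.68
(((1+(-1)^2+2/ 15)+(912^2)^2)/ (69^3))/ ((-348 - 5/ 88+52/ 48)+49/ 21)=-913173467630336/ 149446956825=-6110.35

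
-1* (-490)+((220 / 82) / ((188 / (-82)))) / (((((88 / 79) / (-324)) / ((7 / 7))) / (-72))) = -1128790 / 47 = -24016.81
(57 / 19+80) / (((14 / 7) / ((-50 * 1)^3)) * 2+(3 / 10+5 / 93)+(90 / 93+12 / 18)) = 120609375 / 2889016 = 41.75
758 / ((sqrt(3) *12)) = 379 *sqrt(3) / 18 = 36.47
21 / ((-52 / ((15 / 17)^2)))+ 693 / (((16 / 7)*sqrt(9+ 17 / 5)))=-4725 / 15028+ 4851*sqrt(310) / 992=85.79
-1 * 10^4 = -10000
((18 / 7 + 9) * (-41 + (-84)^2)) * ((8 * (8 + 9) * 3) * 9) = 2086485480 / 7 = 298069354.29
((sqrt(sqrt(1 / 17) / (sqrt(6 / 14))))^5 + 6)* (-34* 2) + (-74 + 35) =-447 - 28* 51^(3 / 4)* 7^(1 / 4) / 153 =-452.68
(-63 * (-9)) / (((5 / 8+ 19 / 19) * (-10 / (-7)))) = 15876 / 65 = 244.25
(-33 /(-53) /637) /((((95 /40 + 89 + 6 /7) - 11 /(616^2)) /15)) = 348480 /2192149271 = 0.00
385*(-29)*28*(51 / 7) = -2277660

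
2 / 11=0.18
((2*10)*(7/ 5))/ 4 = 7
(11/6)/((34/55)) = 605/204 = 2.97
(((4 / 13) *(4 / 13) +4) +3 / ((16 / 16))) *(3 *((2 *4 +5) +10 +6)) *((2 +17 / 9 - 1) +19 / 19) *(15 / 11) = 553175 / 169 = 3273.22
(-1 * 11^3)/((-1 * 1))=1331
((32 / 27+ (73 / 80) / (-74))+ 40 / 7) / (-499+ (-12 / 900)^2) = -963235375 / 69790115136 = -0.01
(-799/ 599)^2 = 638401/ 358801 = 1.78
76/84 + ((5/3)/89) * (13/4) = 7219/7476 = 0.97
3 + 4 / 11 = 37 / 11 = 3.36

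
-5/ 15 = -1/ 3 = -0.33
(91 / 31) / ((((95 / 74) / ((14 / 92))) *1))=0.35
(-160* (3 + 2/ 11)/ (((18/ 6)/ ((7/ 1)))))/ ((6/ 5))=-98000/ 99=-989.90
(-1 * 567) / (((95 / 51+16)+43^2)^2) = -1474767 / 9064944100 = -0.00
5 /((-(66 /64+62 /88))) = -2.88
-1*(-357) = 357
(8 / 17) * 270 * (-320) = -40658.82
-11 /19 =-0.58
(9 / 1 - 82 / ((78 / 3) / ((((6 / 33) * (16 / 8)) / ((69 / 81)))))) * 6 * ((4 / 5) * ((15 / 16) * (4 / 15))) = 151038 / 16445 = 9.18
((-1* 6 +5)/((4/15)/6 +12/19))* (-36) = 15390/289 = 53.25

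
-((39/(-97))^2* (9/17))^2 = -0.01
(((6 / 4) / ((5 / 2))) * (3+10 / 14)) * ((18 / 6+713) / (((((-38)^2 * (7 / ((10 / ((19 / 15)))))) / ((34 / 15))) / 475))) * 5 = 118677000 / 17689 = 6709.08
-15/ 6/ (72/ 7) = -35/ 144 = -0.24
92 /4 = 23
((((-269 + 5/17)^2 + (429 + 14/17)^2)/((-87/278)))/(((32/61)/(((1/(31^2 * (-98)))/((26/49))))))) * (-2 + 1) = -2849054227/90964416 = -31.32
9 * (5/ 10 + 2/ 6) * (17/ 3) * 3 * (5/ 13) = 1275/ 26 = 49.04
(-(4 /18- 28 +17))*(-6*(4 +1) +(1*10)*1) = -1940 /9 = -215.56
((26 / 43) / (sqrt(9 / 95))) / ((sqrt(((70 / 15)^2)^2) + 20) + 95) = 78 * sqrt(95) / 52933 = 0.01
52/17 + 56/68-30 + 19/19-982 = -17121/17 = -1007.12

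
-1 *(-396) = 396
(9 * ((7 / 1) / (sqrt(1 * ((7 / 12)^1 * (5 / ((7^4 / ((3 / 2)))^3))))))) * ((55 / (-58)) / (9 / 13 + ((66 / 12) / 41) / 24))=-198655513056 * sqrt(70) / 517795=-3209902.12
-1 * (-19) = 19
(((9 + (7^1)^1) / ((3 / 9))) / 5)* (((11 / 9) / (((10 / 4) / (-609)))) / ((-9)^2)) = -71456 / 2025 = -35.29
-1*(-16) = 16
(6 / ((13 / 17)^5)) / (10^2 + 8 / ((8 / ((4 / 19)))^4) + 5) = 2220446209164 / 10161328132423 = 0.22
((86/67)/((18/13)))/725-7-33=-17486441/437175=-40.00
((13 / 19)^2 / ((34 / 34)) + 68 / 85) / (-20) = -2289 / 36100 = -0.06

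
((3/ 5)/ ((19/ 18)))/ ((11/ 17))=918/ 1045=0.88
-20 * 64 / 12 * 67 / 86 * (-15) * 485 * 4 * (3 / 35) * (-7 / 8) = -181367.44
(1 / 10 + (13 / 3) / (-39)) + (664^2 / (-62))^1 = -19840351 / 2790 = -7111.24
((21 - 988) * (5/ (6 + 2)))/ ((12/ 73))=-352955/ 96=-3676.61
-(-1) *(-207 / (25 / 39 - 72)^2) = -0.04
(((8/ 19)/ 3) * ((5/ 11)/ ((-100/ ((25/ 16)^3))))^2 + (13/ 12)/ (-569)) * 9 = -735461060013/ 43893592686592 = -0.02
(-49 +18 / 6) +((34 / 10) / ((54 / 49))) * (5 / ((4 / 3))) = -2479 / 72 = -34.43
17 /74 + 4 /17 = 585 /1258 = 0.47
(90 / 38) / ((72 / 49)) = 245 / 152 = 1.61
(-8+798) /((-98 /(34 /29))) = -13430 /1421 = -9.45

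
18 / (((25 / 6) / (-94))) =-10152 / 25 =-406.08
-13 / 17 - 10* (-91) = 15457 / 17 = 909.24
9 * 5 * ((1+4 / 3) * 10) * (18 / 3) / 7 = 900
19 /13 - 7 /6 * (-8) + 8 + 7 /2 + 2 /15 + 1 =9137 /390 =23.43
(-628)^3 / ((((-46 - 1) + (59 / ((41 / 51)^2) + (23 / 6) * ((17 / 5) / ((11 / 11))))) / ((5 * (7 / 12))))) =-36429624744800 / 2890831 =-12601782.93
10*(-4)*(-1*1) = 40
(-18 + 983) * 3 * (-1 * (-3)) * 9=78165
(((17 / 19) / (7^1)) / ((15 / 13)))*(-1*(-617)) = 136357 / 1995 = 68.35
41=41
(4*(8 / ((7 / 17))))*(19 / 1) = 10336 / 7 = 1476.57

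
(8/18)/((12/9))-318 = -953/3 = -317.67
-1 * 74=-74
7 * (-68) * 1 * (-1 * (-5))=-2380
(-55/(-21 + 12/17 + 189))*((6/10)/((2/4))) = -187/478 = -0.39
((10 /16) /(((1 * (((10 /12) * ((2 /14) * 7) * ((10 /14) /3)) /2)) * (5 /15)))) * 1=189 /10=18.90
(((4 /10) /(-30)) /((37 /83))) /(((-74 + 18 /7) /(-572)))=-83083 /346875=-0.24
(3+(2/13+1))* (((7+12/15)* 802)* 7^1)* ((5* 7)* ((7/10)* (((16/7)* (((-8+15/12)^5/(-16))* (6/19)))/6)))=22837275565083/48640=469516356.19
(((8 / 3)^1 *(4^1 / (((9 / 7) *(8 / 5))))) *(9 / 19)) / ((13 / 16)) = 2240 / 741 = 3.02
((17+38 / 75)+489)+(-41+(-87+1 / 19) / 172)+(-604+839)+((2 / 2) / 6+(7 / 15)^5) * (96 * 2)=152258931541 / 206803125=736.25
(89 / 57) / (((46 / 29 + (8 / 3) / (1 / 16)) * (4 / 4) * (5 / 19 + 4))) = 0.01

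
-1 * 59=-59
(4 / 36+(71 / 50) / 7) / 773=989 / 2434950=0.00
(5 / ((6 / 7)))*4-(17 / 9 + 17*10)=-1337 / 9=-148.56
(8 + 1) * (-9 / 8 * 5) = -405 / 8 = -50.62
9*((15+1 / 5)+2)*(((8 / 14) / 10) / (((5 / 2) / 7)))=3096 / 125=24.77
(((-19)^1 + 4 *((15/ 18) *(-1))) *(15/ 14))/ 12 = -335/ 168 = -1.99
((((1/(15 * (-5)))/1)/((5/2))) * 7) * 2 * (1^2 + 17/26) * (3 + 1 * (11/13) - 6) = 16856/63375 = 0.27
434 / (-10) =-217 / 5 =-43.40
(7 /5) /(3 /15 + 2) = 0.64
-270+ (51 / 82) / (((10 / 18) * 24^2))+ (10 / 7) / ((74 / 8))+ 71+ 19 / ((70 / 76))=-1211177959 / 6796160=-178.22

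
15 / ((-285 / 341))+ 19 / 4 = -1003 / 76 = -13.20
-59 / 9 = -6.56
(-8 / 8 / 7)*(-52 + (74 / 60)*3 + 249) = -2007 / 70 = -28.67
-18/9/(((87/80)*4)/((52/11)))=-2080/957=-2.17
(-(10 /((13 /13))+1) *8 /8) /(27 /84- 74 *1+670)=-308 /16697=-0.02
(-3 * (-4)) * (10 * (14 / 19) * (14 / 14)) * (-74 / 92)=-31080 / 437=-71.12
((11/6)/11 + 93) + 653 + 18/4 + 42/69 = 51838/69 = 751.28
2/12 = 0.17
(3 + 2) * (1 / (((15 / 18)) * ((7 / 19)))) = 114 / 7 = 16.29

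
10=10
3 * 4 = 12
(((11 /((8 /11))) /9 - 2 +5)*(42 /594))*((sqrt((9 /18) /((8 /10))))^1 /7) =337*sqrt(10) /28512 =0.04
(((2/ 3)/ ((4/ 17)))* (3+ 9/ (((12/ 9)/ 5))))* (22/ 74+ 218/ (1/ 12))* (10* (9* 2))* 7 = 25400623185/ 74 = 343251664.66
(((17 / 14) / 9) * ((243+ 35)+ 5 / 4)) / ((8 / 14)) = 18989 / 288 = 65.93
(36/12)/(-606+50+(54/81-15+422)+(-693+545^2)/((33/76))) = 99/22516337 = 0.00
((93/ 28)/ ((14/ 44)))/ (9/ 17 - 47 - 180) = -1581/ 34300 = -0.05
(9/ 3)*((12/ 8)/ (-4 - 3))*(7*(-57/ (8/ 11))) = 5643/ 16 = 352.69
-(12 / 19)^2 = -144 / 361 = -0.40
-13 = -13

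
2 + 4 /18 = 20 /9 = 2.22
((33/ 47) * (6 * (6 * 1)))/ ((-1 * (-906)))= 198/ 7097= 0.03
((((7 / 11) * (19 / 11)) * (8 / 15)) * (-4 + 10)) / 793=2128 / 479765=0.00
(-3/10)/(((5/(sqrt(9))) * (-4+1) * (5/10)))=3/25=0.12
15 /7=2.14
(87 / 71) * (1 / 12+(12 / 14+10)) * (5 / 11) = 133255 / 21868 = 6.09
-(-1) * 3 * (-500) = -1500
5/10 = 1/2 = 0.50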